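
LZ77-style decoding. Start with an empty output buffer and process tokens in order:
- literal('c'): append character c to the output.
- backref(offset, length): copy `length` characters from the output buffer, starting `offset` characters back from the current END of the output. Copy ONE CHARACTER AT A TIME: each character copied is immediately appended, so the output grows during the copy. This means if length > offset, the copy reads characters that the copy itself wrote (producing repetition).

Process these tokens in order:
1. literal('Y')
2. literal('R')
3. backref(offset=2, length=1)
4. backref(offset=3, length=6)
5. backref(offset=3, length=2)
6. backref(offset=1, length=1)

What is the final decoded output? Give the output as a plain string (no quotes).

Token 1: literal('Y'). Output: "Y"
Token 2: literal('R'). Output: "YR"
Token 3: backref(off=2, len=1). Copied 'Y' from pos 0. Output: "YRY"
Token 4: backref(off=3, len=6) (overlapping!). Copied 'YRYYRY' from pos 0. Output: "YRYYRYYRY"
Token 5: backref(off=3, len=2). Copied 'YR' from pos 6. Output: "YRYYRYYRYYR"
Token 6: backref(off=1, len=1). Copied 'R' from pos 10. Output: "YRYYRYYRYYRR"

Answer: YRYYRYYRYYRR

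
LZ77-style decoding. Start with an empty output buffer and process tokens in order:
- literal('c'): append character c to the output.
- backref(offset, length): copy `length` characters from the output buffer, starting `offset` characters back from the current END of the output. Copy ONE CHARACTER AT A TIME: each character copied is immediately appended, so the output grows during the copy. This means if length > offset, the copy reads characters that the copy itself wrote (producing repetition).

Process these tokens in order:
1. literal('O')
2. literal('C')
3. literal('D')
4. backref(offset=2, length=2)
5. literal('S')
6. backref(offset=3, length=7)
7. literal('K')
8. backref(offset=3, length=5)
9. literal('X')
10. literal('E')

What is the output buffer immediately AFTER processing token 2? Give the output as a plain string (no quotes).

Token 1: literal('O'). Output: "O"
Token 2: literal('C'). Output: "OC"

Answer: OC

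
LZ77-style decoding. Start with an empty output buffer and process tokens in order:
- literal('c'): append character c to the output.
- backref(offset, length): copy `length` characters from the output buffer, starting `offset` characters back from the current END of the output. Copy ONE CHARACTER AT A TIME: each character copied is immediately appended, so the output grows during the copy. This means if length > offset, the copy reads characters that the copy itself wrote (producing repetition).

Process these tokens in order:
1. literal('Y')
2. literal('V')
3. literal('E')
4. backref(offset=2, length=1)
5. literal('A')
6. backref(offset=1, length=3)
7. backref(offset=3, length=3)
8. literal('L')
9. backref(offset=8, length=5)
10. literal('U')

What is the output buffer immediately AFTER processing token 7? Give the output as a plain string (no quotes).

Answer: YVEVAAAAAAA

Derivation:
Token 1: literal('Y'). Output: "Y"
Token 2: literal('V'). Output: "YV"
Token 3: literal('E'). Output: "YVE"
Token 4: backref(off=2, len=1). Copied 'V' from pos 1. Output: "YVEV"
Token 5: literal('A'). Output: "YVEVA"
Token 6: backref(off=1, len=3) (overlapping!). Copied 'AAA' from pos 4. Output: "YVEVAAAA"
Token 7: backref(off=3, len=3). Copied 'AAA' from pos 5. Output: "YVEVAAAAAAA"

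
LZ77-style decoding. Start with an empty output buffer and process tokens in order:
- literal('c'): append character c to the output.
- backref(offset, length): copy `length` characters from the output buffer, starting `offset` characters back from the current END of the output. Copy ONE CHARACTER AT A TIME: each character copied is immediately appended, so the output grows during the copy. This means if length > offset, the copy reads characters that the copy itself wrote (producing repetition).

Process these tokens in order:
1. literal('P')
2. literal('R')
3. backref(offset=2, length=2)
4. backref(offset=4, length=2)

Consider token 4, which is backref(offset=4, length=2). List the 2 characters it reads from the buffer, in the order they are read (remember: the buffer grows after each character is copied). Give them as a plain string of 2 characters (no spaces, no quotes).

Answer: PR

Derivation:
Token 1: literal('P'). Output: "P"
Token 2: literal('R'). Output: "PR"
Token 3: backref(off=2, len=2). Copied 'PR' from pos 0. Output: "PRPR"
Token 4: backref(off=4, len=2). Buffer before: "PRPR" (len 4)
  byte 1: read out[0]='P', append. Buffer now: "PRPRP"
  byte 2: read out[1]='R', append. Buffer now: "PRPRPR"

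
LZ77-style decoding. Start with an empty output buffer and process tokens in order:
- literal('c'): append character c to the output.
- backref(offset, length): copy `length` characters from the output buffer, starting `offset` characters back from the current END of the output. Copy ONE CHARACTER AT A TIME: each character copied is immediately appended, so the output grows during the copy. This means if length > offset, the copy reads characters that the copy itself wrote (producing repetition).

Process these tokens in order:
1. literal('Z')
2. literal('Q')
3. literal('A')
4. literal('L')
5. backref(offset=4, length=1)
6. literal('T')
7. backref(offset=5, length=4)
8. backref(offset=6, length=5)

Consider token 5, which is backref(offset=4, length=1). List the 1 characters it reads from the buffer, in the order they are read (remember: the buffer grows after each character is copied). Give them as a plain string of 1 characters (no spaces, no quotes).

Token 1: literal('Z'). Output: "Z"
Token 2: literal('Q'). Output: "ZQ"
Token 3: literal('A'). Output: "ZQA"
Token 4: literal('L'). Output: "ZQAL"
Token 5: backref(off=4, len=1). Buffer before: "ZQAL" (len 4)
  byte 1: read out[0]='Z', append. Buffer now: "ZQALZ"

Answer: Z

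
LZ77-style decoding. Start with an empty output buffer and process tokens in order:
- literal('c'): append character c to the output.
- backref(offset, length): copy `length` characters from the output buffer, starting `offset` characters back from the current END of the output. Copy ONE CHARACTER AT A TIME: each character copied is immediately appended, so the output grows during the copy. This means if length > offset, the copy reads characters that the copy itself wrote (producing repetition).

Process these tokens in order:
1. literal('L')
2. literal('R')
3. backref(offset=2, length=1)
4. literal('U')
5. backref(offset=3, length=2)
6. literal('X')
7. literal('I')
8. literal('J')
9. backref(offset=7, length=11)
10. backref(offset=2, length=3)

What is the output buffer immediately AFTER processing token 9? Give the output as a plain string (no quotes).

Answer: LRLURLXIJLURLXIJLURL

Derivation:
Token 1: literal('L'). Output: "L"
Token 2: literal('R'). Output: "LR"
Token 3: backref(off=2, len=1). Copied 'L' from pos 0. Output: "LRL"
Token 4: literal('U'). Output: "LRLU"
Token 5: backref(off=3, len=2). Copied 'RL' from pos 1. Output: "LRLURL"
Token 6: literal('X'). Output: "LRLURLX"
Token 7: literal('I'). Output: "LRLURLXI"
Token 8: literal('J'). Output: "LRLURLXIJ"
Token 9: backref(off=7, len=11) (overlapping!). Copied 'LURLXIJLURL' from pos 2. Output: "LRLURLXIJLURLXIJLURL"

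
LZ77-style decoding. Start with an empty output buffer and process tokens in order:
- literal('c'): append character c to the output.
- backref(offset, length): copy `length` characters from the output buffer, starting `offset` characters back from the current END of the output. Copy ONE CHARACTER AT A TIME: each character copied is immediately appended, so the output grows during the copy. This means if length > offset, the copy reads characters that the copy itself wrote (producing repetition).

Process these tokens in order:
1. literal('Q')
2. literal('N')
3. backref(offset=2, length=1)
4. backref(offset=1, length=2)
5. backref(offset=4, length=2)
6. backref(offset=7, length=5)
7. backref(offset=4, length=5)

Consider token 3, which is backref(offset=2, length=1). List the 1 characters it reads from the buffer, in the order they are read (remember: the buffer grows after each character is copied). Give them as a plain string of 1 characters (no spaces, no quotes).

Answer: Q

Derivation:
Token 1: literal('Q'). Output: "Q"
Token 2: literal('N'). Output: "QN"
Token 3: backref(off=2, len=1). Buffer before: "QN" (len 2)
  byte 1: read out[0]='Q', append. Buffer now: "QNQ"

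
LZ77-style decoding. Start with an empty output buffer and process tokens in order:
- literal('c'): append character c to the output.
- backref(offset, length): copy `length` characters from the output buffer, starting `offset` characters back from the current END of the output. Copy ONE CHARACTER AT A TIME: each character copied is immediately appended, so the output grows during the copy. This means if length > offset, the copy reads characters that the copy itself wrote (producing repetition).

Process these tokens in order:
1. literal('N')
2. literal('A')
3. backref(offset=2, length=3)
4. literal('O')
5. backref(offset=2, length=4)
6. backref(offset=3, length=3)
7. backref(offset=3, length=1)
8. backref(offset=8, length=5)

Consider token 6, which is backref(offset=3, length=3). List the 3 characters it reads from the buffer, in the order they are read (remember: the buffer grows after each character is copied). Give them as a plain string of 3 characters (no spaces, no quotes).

Answer: ONO

Derivation:
Token 1: literal('N'). Output: "N"
Token 2: literal('A'). Output: "NA"
Token 3: backref(off=2, len=3) (overlapping!). Copied 'NAN' from pos 0. Output: "NANAN"
Token 4: literal('O'). Output: "NANANO"
Token 5: backref(off=2, len=4) (overlapping!). Copied 'NONO' from pos 4. Output: "NANANONONO"
Token 6: backref(off=3, len=3). Buffer before: "NANANONONO" (len 10)
  byte 1: read out[7]='O', append. Buffer now: "NANANONONOO"
  byte 2: read out[8]='N', append. Buffer now: "NANANONONOON"
  byte 3: read out[9]='O', append. Buffer now: "NANANONONOONO"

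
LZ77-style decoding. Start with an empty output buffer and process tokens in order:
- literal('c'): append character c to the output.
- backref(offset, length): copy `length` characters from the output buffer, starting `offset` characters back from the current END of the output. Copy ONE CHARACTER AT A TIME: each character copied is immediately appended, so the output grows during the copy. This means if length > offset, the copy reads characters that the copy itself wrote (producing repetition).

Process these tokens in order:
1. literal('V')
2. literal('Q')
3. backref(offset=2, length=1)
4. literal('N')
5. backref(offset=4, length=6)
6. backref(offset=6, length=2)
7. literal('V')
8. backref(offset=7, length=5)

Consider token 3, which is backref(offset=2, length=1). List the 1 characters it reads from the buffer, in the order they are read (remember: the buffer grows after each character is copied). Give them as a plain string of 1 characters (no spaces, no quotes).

Answer: V

Derivation:
Token 1: literal('V'). Output: "V"
Token 2: literal('Q'). Output: "VQ"
Token 3: backref(off=2, len=1). Buffer before: "VQ" (len 2)
  byte 1: read out[0]='V', append. Buffer now: "VQV"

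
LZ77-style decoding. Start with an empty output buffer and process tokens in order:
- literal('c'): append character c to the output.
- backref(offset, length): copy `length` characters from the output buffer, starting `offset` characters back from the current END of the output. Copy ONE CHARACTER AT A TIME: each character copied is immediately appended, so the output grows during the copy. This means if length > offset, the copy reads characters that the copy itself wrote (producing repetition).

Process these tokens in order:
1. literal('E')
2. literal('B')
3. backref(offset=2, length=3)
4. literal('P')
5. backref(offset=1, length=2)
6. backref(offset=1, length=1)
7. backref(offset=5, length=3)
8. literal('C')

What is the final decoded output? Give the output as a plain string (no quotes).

Answer: EBEBEPPPPEPPC

Derivation:
Token 1: literal('E'). Output: "E"
Token 2: literal('B'). Output: "EB"
Token 3: backref(off=2, len=3) (overlapping!). Copied 'EBE' from pos 0. Output: "EBEBE"
Token 4: literal('P'). Output: "EBEBEP"
Token 5: backref(off=1, len=2) (overlapping!). Copied 'PP' from pos 5. Output: "EBEBEPPP"
Token 6: backref(off=1, len=1). Copied 'P' from pos 7. Output: "EBEBEPPPP"
Token 7: backref(off=5, len=3). Copied 'EPP' from pos 4. Output: "EBEBEPPPPEPP"
Token 8: literal('C'). Output: "EBEBEPPPPEPPC"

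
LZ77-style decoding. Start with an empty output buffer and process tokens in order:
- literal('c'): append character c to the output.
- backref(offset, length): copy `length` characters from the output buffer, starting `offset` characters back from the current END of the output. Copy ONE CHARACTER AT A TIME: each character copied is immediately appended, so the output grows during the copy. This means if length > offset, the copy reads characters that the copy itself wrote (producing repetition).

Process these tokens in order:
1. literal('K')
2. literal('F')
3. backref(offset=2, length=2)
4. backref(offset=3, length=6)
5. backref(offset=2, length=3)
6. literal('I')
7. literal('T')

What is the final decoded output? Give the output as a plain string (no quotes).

Answer: KFKFFKFFKFKFKIT

Derivation:
Token 1: literal('K'). Output: "K"
Token 2: literal('F'). Output: "KF"
Token 3: backref(off=2, len=2). Copied 'KF' from pos 0. Output: "KFKF"
Token 4: backref(off=3, len=6) (overlapping!). Copied 'FKFFKF' from pos 1. Output: "KFKFFKFFKF"
Token 5: backref(off=2, len=3) (overlapping!). Copied 'KFK' from pos 8. Output: "KFKFFKFFKFKFK"
Token 6: literal('I'). Output: "KFKFFKFFKFKFKI"
Token 7: literal('T'). Output: "KFKFFKFFKFKFKIT"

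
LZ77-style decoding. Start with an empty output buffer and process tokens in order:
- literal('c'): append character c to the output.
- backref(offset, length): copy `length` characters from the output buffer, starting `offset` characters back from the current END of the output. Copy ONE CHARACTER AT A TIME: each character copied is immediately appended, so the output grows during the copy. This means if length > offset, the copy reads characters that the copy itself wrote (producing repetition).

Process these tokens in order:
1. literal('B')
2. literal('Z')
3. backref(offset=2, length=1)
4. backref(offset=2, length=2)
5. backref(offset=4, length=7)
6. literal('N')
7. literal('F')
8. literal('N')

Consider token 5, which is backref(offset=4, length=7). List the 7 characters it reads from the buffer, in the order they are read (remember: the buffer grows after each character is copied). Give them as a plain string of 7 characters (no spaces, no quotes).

Answer: ZBZBZBZ

Derivation:
Token 1: literal('B'). Output: "B"
Token 2: literal('Z'). Output: "BZ"
Token 3: backref(off=2, len=1). Copied 'B' from pos 0. Output: "BZB"
Token 4: backref(off=2, len=2). Copied 'ZB' from pos 1. Output: "BZBZB"
Token 5: backref(off=4, len=7). Buffer before: "BZBZB" (len 5)
  byte 1: read out[1]='Z', append. Buffer now: "BZBZBZ"
  byte 2: read out[2]='B', append. Buffer now: "BZBZBZB"
  byte 3: read out[3]='Z', append. Buffer now: "BZBZBZBZ"
  byte 4: read out[4]='B', append. Buffer now: "BZBZBZBZB"
  byte 5: read out[5]='Z', append. Buffer now: "BZBZBZBZBZ"
  byte 6: read out[6]='B', append. Buffer now: "BZBZBZBZBZB"
  byte 7: read out[7]='Z', append. Buffer now: "BZBZBZBZBZBZ"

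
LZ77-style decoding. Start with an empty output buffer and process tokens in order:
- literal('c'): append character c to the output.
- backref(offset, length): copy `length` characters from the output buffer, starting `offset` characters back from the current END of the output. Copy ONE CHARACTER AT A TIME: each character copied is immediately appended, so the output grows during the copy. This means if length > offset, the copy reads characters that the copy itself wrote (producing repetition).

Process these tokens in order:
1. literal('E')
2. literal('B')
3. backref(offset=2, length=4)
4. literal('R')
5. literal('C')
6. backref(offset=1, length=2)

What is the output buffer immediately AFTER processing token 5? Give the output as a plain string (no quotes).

Answer: EBEBEBRC

Derivation:
Token 1: literal('E'). Output: "E"
Token 2: literal('B'). Output: "EB"
Token 3: backref(off=2, len=4) (overlapping!). Copied 'EBEB' from pos 0. Output: "EBEBEB"
Token 4: literal('R'). Output: "EBEBEBR"
Token 5: literal('C'). Output: "EBEBEBRC"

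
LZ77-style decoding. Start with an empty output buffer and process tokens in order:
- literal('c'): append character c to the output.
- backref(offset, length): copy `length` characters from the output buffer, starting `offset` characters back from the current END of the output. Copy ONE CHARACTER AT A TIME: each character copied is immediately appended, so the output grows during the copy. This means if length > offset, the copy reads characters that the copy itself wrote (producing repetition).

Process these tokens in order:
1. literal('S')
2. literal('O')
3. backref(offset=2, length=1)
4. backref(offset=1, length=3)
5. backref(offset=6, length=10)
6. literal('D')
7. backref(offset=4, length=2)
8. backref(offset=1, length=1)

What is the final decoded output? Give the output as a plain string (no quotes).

Answer: SOSSSSSOSSSSSOSSDOSS

Derivation:
Token 1: literal('S'). Output: "S"
Token 2: literal('O'). Output: "SO"
Token 3: backref(off=2, len=1). Copied 'S' from pos 0. Output: "SOS"
Token 4: backref(off=1, len=3) (overlapping!). Copied 'SSS' from pos 2. Output: "SOSSSS"
Token 5: backref(off=6, len=10) (overlapping!). Copied 'SOSSSSSOSS' from pos 0. Output: "SOSSSSSOSSSSSOSS"
Token 6: literal('D'). Output: "SOSSSSSOSSSSSOSSD"
Token 7: backref(off=4, len=2). Copied 'OS' from pos 13. Output: "SOSSSSSOSSSSSOSSDOS"
Token 8: backref(off=1, len=1). Copied 'S' from pos 18. Output: "SOSSSSSOSSSSSOSSDOSS"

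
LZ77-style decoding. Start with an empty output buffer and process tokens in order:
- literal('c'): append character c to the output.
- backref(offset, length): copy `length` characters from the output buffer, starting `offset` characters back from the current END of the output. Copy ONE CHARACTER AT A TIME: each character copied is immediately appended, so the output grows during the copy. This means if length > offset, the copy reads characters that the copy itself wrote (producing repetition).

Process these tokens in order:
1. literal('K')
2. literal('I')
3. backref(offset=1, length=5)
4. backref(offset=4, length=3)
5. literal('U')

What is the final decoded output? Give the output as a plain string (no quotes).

Token 1: literal('K'). Output: "K"
Token 2: literal('I'). Output: "KI"
Token 3: backref(off=1, len=5) (overlapping!). Copied 'IIIII' from pos 1. Output: "KIIIIII"
Token 4: backref(off=4, len=3). Copied 'III' from pos 3. Output: "KIIIIIIIII"
Token 5: literal('U'). Output: "KIIIIIIIIIU"

Answer: KIIIIIIIIIU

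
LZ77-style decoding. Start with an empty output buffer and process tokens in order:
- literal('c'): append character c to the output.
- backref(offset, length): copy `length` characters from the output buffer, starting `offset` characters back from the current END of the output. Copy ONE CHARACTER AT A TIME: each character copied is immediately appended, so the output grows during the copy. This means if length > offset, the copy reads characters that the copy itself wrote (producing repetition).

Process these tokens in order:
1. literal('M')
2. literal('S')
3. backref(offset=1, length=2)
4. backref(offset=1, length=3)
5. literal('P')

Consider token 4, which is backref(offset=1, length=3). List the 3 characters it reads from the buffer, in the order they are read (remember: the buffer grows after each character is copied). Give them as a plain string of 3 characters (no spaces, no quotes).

Answer: SSS

Derivation:
Token 1: literal('M'). Output: "M"
Token 2: literal('S'). Output: "MS"
Token 3: backref(off=1, len=2) (overlapping!). Copied 'SS' from pos 1. Output: "MSSS"
Token 4: backref(off=1, len=3). Buffer before: "MSSS" (len 4)
  byte 1: read out[3]='S', append. Buffer now: "MSSSS"
  byte 2: read out[4]='S', append. Buffer now: "MSSSSS"
  byte 3: read out[5]='S', append. Buffer now: "MSSSSSS"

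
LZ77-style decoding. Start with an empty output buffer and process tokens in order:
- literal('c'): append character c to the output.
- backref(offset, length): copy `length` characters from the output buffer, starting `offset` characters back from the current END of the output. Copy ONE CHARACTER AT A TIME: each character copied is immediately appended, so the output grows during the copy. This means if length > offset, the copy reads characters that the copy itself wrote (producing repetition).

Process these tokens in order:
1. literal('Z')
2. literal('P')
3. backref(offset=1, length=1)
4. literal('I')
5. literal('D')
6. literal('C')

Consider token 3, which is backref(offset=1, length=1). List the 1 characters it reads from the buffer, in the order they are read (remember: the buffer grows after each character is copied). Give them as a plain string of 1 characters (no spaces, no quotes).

Token 1: literal('Z'). Output: "Z"
Token 2: literal('P'). Output: "ZP"
Token 3: backref(off=1, len=1). Buffer before: "ZP" (len 2)
  byte 1: read out[1]='P', append. Buffer now: "ZPP"

Answer: P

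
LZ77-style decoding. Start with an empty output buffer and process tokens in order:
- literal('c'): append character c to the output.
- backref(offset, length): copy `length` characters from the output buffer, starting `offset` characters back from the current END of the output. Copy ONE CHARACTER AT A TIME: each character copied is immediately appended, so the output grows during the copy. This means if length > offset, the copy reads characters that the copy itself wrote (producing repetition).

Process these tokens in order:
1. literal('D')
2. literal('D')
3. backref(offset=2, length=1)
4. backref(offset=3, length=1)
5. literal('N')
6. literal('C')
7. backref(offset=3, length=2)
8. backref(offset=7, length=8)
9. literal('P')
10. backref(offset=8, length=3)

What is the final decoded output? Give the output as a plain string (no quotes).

Answer: DDDDNCDNDDDNCDNDPDDN

Derivation:
Token 1: literal('D'). Output: "D"
Token 2: literal('D'). Output: "DD"
Token 3: backref(off=2, len=1). Copied 'D' from pos 0. Output: "DDD"
Token 4: backref(off=3, len=1). Copied 'D' from pos 0. Output: "DDDD"
Token 5: literal('N'). Output: "DDDDN"
Token 6: literal('C'). Output: "DDDDNC"
Token 7: backref(off=3, len=2). Copied 'DN' from pos 3. Output: "DDDDNCDN"
Token 8: backref(off=7, len=8) (overlapping!). Copied 'DDDNCDND' from pos 1. Output: "DDDDNCDNDDDNCDND"
Token 9: literal('P'). Output: "DDDDNCDNDDDNCDNDP"
Token 10: backref(off=8, len=3). Copied 'DDN' from pos 9. Output: "DDDDNCDNDDDNCDNDPDDN"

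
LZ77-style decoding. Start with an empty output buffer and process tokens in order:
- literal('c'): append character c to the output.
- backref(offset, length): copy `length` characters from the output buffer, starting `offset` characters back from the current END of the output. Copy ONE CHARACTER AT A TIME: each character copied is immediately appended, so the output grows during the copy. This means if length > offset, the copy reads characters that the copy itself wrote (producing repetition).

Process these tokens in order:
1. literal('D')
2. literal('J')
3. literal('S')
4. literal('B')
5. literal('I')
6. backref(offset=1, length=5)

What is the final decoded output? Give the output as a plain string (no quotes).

Answer: DJSBIIIIII

Derivation:
Token 1: literal('D'). Output: "D"
Token 2: literal('J'). Output: "DJ"
Token 3: literal('S'). Output: "DJS"
Token 4: literal('B'). Output: "DJSB"
Token 5: literal('I'). Output: "DJSBI"
Token 6: backref(off=1, len=5) (overlapping!). Copied 'IIIII' from pos 4. Output: "DJSBIIIIII"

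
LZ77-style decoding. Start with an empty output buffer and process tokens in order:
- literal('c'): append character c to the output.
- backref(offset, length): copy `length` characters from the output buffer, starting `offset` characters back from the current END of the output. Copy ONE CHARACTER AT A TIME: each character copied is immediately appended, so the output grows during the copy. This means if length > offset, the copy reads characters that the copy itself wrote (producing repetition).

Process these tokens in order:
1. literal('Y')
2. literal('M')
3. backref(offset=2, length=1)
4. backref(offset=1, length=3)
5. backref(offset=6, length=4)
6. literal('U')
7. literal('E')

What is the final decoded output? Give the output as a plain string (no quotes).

Answer: YMYYYYYMYYUE

Derivation:
Token 1: literal('Y'). Output: "Y"
Token 2: literal('M'). Output: "YM"
Token 3: backref(off=2, len=1). Copied 'Y' from pos 0. Output: "YMY"
Token 4: backref(off=1, len=3) (overlapping!). Copied 'YYY' from pos 2. Output: "YMYYYY"
Token 5: backref(off=6, len=4). Copied 'YMYY' from pos 0. Output: "YMYYYYYMYY"
Token 6: literal('U'). Output: "YMYYYYYMYYU"
Token 7: literal('E'). Output: "YMYYYYYMYYUE"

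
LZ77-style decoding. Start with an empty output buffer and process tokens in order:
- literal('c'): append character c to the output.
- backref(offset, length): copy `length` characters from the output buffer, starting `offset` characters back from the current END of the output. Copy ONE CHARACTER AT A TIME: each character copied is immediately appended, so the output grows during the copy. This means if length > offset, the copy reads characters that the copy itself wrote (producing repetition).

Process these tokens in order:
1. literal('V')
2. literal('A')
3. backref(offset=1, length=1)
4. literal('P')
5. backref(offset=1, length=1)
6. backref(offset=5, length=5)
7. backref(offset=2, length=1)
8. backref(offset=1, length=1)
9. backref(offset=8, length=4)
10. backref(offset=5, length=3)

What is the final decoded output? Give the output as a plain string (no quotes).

Answer: VAAPPVAAPPPPPVAAPPV

Derivation:
Token 1: literal('V'). Output: "V"
Token 2: literal('A'). Output: "VA"
Token 3: backref(off=1, len=1). Copied 'A' from pos 1. Output: "VAA"
Token 4: literal('P'). Output: "VAAP"
Token 5: backref(off=1, len=1). Copied 'P' from pos 3. Output: "VAAPP"
Token 6: backref(off=5, len=5). Copied 'VAAPP' from pos 0. Output: "VAAPPVAAPP"
Token 7: backref(off=2, len=1). Copied 'P' from pos 8. Output: "VAAPPVAAPPP"
Token 8: backref(off=1, len=1). Copied 'P' from pos 10. Output: "VAAPPVAAPPPP"
Token 9: backref(off=8, len=4). Copied 'PVAA' from pos 4. Output: "VAAPPVAAPPPPPVAA"
Token 10: backref(off=5, len=3). Copied 'PPV' from pos 11. Output: "VAAPPVAAPPPPPVAAPPV"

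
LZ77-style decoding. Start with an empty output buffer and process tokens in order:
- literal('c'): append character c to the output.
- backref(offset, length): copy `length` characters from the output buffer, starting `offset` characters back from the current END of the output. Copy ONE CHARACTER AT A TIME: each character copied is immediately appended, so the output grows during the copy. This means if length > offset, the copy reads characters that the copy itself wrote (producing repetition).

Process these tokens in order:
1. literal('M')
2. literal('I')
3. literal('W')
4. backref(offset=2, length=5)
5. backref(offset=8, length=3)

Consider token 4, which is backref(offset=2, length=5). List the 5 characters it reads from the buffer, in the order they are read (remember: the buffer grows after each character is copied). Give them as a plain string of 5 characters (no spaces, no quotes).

Answer: IWIWI

Derivation:
Token 1: literal('M'). Output: "M"
Token 2: literal('I'). Output: "MI"
Token 3: literal('W'). Output: "MIW"
Token 4: backref(off=2, len=5). Buffer before: "MIW" (len 3)
  byte 1: read out[1]='I', append. Buffer now: "MIWI"
  byte 2: read out[2]='W', append. Buffer now: "MIWIW"
  byte 3: read out[3]='I', append. Buffer now: "MIWIWI"
  byte 4: read out[4]='W', append. Buffer now: "MIWIWIW"
  byte 5: read out[5]='I', append. Buffer now: "MIWIWIWI"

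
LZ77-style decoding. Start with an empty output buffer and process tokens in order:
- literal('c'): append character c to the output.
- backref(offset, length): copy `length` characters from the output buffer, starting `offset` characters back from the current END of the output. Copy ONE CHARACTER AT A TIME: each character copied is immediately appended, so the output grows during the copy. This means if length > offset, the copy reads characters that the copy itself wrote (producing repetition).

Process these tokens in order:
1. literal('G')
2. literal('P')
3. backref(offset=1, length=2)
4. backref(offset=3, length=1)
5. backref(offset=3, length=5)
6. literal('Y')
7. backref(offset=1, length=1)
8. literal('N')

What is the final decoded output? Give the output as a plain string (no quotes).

Token 1: literal('G'). Output: "G"
Token 2: literal('P'). Output: "GP"
Token 3: backref(off=1, len=2) (overlapping!). Copied 'PP' from pos 1. Output: "GPPP"
Token 4: backref(off=3, len=1). Copied 'P' from pos 1. Output: "GPPPP"
Token 5: backref(off=3, len=5) (overlapping!). Copied 'PPPPP' from pos 2. Output: "GPPPPPPPPP"
Token 6: literal('Y'). Output: "GPPPPPPPPPY"
Token 7: backref(off=1, len=1). Copied 'Y' from pos 10. Output: "GPPPPPPPPPYY"
Token 8: literal('N'). Output: "GPPPPPPPPPYYN"

Answer: GPPPPPPPPPYYN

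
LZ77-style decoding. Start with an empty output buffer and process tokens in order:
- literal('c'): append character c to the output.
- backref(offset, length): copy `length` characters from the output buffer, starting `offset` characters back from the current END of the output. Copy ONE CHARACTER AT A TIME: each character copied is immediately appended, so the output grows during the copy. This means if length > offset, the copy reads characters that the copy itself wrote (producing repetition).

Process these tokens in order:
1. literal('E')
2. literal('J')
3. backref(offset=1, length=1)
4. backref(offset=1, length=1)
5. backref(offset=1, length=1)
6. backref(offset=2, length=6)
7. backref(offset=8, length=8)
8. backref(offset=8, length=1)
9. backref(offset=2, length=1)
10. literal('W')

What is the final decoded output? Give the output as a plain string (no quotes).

Token 1: literal('E'). Output: "E"
Token 2: literal('J'). Output: "EJ"
Token 3: backref(off=1, len=1). Copied 'J' from pos 1. Output: "EJJ"
Token 4: backref(off=1, len=1). Copied 'J' from pos 2. Output: "EJJJ"
Token 5: backref(off=1, len=1). Copied 'J' from pos 3. Output: "EJJJJ"
Token 6: backref(off=2, len=6) (overlapping!). Copied 'JJJJJJ' from pos 3. Output: "EJJJJJJJJJJ"
Token 7: backref(off=8, len=8). Copied 'JJJJJJJJ' from pos 3. Output: "EJJJJJJJJJJJJJJJJJJ"
Token 8: backref(off=8, len=1). Copied 'J' from pos 11. Output: "EJJJJJJJJJJJJJJJJJJJ"
Token 9: backref(off=2, len=1). Copied 'J' from pos 18. Output: "EJJJJJJJJJJJJJJJJJJJJ"
Token 10: literal('W'). Output: "EJJJJJJJJJJJJJJJJJJJJW"

Answer: EJJJJJJJJJJJJJJJJJJJJW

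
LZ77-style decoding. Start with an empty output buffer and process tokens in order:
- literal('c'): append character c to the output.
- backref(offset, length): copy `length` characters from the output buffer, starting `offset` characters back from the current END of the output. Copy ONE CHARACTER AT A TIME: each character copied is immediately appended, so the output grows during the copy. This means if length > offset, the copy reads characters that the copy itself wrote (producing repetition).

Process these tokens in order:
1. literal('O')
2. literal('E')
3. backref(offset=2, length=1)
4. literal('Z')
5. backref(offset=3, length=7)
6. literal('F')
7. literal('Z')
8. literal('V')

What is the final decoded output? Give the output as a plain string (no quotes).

Token 1: literal('O'). Output: "O"
Token 2: literal('E'). Output: "OE"
Token 3: backref(off=2, len=1). Copied 'O' from pos 0. Output: "OEO"
Token 4: literal('Z'). Output: "OEOZ"
Token 5: backref(off=3, len=7) (overlapping!). Copied 'EOZEOZE' from pos 1. Output: "OEOZEOZEOZE"
Token 6: literal('F'). Output: "OEOZEOZEOZEF"
Token 7: literal('Z'). Output: "OEOZEOZEOZEFZ"
Token 8: literal('V'). Output: "OEOZEOZEOZEFZV"

Answer: OEOZEOZEOZEFZV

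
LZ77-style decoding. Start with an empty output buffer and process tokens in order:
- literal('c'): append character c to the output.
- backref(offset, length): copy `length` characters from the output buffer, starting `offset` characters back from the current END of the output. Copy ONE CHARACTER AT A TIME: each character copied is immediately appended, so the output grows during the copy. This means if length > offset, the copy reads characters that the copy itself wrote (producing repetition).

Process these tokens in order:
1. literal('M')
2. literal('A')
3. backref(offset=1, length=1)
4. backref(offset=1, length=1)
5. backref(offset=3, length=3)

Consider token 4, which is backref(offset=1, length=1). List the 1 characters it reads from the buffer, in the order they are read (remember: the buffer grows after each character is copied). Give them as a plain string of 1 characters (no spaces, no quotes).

Answer: A

Derivation:
Token 1: literal('M'). Output: "M"
Token 2: literal('A'). Output: "MA"
Token 3: backref(off=1, len=1). Copied 'A' from pos 1. Output: "MAA"
Token 4: backref(off=1, len=1). Buffer before: "MAA" (len 3)
  byte 1: read out[2]='A', append. Buffer now: "MAAA"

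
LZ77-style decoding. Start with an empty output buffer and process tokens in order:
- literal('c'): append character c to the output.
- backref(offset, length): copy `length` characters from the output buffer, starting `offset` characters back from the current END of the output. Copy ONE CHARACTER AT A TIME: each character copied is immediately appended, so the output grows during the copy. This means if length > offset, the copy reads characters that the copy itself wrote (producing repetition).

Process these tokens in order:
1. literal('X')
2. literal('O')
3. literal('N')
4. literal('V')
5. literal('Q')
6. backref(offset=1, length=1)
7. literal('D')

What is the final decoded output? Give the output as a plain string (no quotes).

Token 1: literal('X'). Output: "X"
Token 2: literal('O'). Output: "XO"
Token 3: literal('N'). Output: "XON"
Token 4: literal('V'). Output: "XONV"
Token 5: literal('Q'). Output: "XONVQ"
Token 6: backref(off=1, len=1). Copied 'Q' from pos 4. Output: "XONVQQ"
Token 7: literal('D'). Output: "XONVQQD"

Answer: XONVQQD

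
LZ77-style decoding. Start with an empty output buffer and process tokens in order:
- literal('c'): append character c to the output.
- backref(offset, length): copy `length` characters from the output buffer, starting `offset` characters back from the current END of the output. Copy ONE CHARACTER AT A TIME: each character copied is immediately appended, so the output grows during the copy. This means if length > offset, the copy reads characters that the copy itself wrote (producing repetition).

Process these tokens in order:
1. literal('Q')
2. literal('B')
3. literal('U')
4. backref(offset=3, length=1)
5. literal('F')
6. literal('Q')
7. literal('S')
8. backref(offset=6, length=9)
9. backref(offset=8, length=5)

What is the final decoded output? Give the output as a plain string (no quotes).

Token 1: literal('Q'). Output: "Q"
Token 2: literal('B'). Output: "QB"
Token 3: literal('U'). Output: "QBU"
Token 4: backref(off=3, len=1). Copied 'Q' from pos 0. Output: "QBUQ"
Token 5: literal('F'). Output: "QBUQF"
Token 6: literal('Q'). Output: "QBUQFQ"
Token 7: literal('S'). Output: "QBUQFQS"
Token 8: backref(off=6, len=9) (overlapping!). Copied 'BUQFQSBUQ' from pos 1. Output: "QBUQFQSBUQFQSBUQ"
Token 9: backref(off=8, len=5). Copied 'UQFQS' from pos 8. Output: "QBUQFQSBUQFQSBUQUQFQS"

Answer: QBUQFQSBUQFQSBUQUQFQS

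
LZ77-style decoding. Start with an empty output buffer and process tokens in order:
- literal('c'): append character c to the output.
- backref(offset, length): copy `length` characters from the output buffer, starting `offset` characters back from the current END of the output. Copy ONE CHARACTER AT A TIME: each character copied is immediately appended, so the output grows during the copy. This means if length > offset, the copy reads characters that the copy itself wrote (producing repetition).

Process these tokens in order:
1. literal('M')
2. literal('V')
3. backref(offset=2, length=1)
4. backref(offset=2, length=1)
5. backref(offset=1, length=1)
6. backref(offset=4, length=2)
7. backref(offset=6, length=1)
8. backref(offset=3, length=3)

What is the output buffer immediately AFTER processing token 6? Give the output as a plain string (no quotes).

Answer: MVMVVVM

Derivation:
Token 1: literal('M'). Output: "M"
Token 2: literal('V'). Output: "MV"
Token 3: backref(off=2, len=1). Copied 'M' from pos 0. Output: "MVM"
Token 4: backref(off=2, len=1). Copied 'V' from pos 1. Output: "MVMV"
Token 5: backref(off=1, len=1). Copied 'V' from pos 3. Output: "MVMVV"
Token 6: backref(off=4, len=2). Copied 'VM' from pos 1. Output: "MVMVVVM"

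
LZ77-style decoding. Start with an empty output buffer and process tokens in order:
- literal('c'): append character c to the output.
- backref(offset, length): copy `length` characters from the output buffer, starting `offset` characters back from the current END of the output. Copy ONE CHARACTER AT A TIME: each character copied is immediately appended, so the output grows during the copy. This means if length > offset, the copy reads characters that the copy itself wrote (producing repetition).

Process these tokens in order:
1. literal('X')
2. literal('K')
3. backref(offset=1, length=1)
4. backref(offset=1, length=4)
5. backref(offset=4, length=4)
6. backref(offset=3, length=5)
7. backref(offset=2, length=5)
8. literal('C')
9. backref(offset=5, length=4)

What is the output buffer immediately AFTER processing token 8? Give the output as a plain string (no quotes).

Answer: XKKKKKKKKKKKKKKKKKKKKC

Derivation:
Token 1: literal('X'). Output: "X"
Token 2: literal('K'). Output: "XK"
Token 3: backref(off=1, len=1). Copied 'K' from pos 1. Output: "XKK"
Token 4: backref(off=1, len=4) (overlapping!). Copied 'KKKK' from pos 2. Output: "XKKKKKK"
Token 5: backref(off=4, len=4). Copied 'KKKK' from pos 3. Output: "XKKKKKKKKKK"
Token 6: backref(off=3, len=5) (overlapping!). Copied 'KKKKK' from pos 8. Output: "XKKKKKKKKKKKKKKK"
Token 7: backref(off=2, len=5) (overlapping!). Copied 'KKKKK' from pos 14. Output: "XKKKKKKKKKKKKKKKKKKKK"
Token 8: literal('C'). Output: "XKKKKKKKKKKKKKKKKKKKKC"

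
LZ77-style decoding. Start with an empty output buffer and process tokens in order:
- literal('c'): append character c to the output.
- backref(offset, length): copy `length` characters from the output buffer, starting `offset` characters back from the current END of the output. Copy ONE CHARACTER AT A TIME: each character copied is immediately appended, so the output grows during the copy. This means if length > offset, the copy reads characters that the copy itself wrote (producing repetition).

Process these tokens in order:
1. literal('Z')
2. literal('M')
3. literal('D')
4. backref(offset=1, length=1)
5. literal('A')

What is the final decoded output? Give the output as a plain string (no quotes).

Answer: ZMDDA

Derivation:
Token 1: literal('Z'). Output: "Z"
Token 2: literal('M'). Output: "ZM"
Token 3: literal('D'). Output: "ZMD"
Token 4: backref(off=1, len=1). Copied 'D' from pos 2. Output: "ZMDD"
Token 5: literal('A'). Output: "ZMDDA"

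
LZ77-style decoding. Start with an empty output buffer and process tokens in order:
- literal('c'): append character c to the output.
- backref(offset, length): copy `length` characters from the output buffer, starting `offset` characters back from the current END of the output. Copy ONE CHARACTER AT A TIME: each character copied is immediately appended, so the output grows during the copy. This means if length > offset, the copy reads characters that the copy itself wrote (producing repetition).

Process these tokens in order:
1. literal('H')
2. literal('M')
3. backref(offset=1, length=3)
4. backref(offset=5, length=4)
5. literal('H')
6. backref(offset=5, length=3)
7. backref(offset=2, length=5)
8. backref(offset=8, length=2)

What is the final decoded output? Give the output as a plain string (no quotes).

Token 1: literal('H'). Output: "H"
Token 2: literal('M'). Output: "HM"
Token 3: backref(off=1, len=3) (overlapping!). Copied 'MMM' from pos 1. Output: "HMMMM"
Token 4: backref(off=5, len=4). Copied 'HMMM' from pos 0. Output: "HMMMMHMMM"
Token 5: literal('H'). Output: "HMMMMHMMMH"
Token 6: backref(off=5, len=3). Copied 'HMM' from pos 5. Output: "HMMMMHMMMHHMM"
Token 7: backref(off=2, len=5) (overlapping!). Copied 'MMMMM' from pos 11. Output: "HMMMMHMMMHHMMMMMMM"
Token 8: backref(off=8, len=2). Copied 'HM' from pos 10. Output: "HMMMMHMMMHHMMMMMMMHM"

Answer: HMMMMHMMMHHMMMMMMMHM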